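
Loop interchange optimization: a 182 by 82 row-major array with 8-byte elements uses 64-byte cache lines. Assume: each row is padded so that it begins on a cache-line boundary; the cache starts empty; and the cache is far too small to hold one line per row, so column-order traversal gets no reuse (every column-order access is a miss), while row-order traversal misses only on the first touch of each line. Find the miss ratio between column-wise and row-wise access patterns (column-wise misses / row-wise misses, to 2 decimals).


Each row occupies 82 * 8 = 656 bytes and starts on a line boundary, so it spans ceil(656 / 64) = 11 cache lines.
Row-major traversal misses (one per line touched): 182 * ceil(82 * 8 / 64) = 2002
Column-major traversal misses (no reuse, every access misses): 182 * 82 = 14924
Ratio = 14924 / 2002 = 7.45

7.45


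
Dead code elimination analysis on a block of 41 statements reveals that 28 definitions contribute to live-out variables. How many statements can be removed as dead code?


Dead code = total statements - live definitions
= 41 - 28 = 13

13


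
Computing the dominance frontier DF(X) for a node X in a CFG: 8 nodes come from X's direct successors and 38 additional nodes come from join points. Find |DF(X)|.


DF(X) = direct successor contributions + join point contributions
= 8 + 38 = 46

46


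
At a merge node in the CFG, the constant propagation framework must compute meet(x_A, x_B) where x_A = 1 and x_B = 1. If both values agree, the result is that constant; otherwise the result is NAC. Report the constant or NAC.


Meet operation: if both paths give the same constant, result is that constant; if they differ, result is NAC (not-a-constant).
Path A: 1, Path B: 1 -> equal
Result: constant -> 1

1


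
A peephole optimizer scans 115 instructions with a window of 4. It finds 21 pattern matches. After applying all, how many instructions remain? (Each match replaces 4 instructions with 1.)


Each match removes 3 instructions.
Total removed = 21 * 3 = 63
Remaining = 115 - 63 = 52

52


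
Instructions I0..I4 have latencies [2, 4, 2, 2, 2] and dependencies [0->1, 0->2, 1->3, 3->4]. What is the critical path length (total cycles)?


Compute longest path through dependency graph: dist(Ik) = max over predecessors of dist + latency(Ik).
dist(I0) = latency 2 = 2
dist(I1) = dist(I0) + 4 = 2 + 4 = 6
dist(I2) = dist(I0) + 2 = 2 + 2 = 4
dist(I3) = dist(I1) + 2 = 6 + 2 = 8
dist(I4) = dist(I3) + 2 = 8 + 2 = 10
Critical path = max dist = 10

10


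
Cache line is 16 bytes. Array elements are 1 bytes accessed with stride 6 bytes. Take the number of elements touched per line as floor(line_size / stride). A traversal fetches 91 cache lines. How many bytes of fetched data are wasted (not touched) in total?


Elements per line = floor(16 / 6) = 2
Bytes used per line = 2 * 1 = 2
Wasted per line = 16 - 2 = 14
Total wasted = 14 * 91 = 1274

1274


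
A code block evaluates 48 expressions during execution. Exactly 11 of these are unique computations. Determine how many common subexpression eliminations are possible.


CSE count = total expressions - unique expressions
= 48 - 11 = 37

37


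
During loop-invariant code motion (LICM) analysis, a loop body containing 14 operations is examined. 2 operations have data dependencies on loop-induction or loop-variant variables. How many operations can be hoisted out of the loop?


Invariant candidates = total - loop-dependent
= 14 - 2 = 12

12


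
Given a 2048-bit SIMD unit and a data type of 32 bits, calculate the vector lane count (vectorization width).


Width = SIMD bits / data type bits
= 2048 / 32 = 64

64


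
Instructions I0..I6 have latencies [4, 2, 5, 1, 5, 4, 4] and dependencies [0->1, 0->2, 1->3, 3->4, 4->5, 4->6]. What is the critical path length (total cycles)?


Compute longest path through dependency graph: dist(Ik) = max over predecessors of dist + latency(Ik).
dist(I0) = latency 4 = 4
dist(I1) = dist(I0) + 2 = 4 + 2 = 6
dist(I2) = dist(I0) + 5 = 4 + 5 = 9
dist(I3) = dist(I1) + 1 = 6 + 1 = 7
dist(I4) = dist(I3) + 5 = 7 + 5 = 12
dist(I5) = dist(I4) + 4 = 12 + 4 = 16
dist(I6) = dist(I4) + 4 = 12 + 4 = 16
Critical path = max dist = 16

16


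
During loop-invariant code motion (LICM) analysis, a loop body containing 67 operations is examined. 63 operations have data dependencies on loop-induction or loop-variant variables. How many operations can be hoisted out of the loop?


Invariant candidates = total - loop-dependent
= 67 - 63 = 4

4


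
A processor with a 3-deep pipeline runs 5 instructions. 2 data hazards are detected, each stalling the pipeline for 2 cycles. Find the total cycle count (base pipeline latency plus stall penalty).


Base cycles = 3 + 5 - 1 = 7
Total stalls = 2 * 2 = 4
Total = 7 + 4 = 11

11


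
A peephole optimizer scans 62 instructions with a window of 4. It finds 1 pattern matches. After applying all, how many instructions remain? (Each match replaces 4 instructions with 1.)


Each match removes 3 instructions.
Total removed = 1 * 3 = 3
Remaining = 62 - 3 = 59

59


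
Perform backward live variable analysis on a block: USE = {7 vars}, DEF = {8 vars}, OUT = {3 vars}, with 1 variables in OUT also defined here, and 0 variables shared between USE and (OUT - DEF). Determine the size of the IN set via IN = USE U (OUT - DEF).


OUT - DEF: 3 - 1 = 2
|IN| = |USE| + |OUT - DEF| - |USE ∩ (OUT - DEF)| = 7 + 2 - 0 = 9

9


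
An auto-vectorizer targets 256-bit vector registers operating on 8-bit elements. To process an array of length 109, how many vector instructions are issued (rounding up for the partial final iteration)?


Width = 256 / 8 = 32 elements per vector op
Iterations = ceil(109 / 32) = 4

4


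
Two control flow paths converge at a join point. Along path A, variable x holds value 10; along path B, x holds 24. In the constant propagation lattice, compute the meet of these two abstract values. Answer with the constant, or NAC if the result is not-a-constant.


Meet operation: if both paths give the same constant, result is that constant; if they differ, result is NAC (not-a-constant).
Path A: 10, Path B: 24 -> differ
Result: not-a-constant -> NAC

NAC


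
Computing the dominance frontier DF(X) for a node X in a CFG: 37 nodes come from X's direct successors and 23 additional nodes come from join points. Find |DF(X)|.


DF(X) = direct successor contributions + join point contributions
= 37 + 23 = 60

60


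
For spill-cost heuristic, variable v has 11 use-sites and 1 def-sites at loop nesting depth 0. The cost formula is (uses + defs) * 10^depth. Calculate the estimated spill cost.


uses + defs = 11 + 1 = 12
10^0 = 1
Spill cost = 12 * 1 = 12

12


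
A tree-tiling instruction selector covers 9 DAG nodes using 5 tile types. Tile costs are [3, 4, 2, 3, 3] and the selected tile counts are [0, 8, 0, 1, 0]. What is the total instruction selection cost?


Total cost = sum(count_i * cost_i)
= 0*3 + 8*4 + 0*2 + 1*3 + 0*3
= 35

35


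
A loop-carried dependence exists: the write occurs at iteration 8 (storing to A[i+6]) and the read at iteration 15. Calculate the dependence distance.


Distance = read iteration - write iteration
= 15 - 8 = 7

7


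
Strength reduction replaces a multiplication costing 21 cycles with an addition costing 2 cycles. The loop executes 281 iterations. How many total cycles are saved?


Per-iteration saving = 21 - 2 = 19
Total saved = 281 * 19 = 5339

5339


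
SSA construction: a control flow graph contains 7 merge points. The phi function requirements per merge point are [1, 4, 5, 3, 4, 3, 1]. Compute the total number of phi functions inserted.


Total phi functions = sum of phi functions at each join node
= 1 + 4 + 5 + 3 + 4 + 3 + 1 = 21

21


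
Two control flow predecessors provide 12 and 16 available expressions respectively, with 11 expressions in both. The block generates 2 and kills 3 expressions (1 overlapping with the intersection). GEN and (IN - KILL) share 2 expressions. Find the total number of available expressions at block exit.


IN = intersection of predecessors = 11
IN - KILL = 11 - 1 = 10
|OUT| = |GEN| + |IN - KILL| - |GEN ∩ (IN - KILL)| = 2 + 10 - 2 = 10

10


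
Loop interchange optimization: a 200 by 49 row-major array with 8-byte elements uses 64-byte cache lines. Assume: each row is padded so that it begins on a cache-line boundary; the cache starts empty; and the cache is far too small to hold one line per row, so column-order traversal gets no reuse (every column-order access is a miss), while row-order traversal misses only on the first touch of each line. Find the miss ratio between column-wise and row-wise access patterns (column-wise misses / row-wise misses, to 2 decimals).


Each row occupies 49 * 8 = 392 bytes and starts on a line boundary, so it spans ceil(392 / 64) = 7 cache lines.
Row-major traversal misses (one per line touched): 200 * ceil(49 * 8 / 64) = 1400
Column-major traversal misses (no reuse, every access misses): 200 * 49 = 9800
Ratio = 9800 / 1400 = 7.0

7.0


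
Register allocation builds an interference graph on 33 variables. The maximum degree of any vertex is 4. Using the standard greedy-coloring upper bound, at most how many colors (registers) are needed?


Greedy coloring never needs more than (max_degree + 1) colors: when coloring a vertex, at most max_degree neighbors are already colored.
Upper bound = 4 + 1 = 5

5


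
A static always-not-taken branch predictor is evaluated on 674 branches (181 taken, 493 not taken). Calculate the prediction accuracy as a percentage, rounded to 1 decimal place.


Predictor: always-not-taken
Correct predictions = 493
Accuracy = 493 / 674 * 100 = 73.1%

73.1


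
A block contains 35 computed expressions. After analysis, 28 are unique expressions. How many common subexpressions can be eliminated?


CSE count = total expressions - unique expressions
= 35 - 28 = 7

7


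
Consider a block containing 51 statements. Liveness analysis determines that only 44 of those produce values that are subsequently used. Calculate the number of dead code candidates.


Dead code = total statements - live definitions
= 51 - 44 = 7

7


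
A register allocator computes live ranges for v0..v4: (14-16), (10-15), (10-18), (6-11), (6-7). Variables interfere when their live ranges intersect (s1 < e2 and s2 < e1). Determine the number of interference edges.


Check all pairs for overlapping intervals.
Two intervals (s1,e1) and (s2,e2) overlap if s1 < e2 and s2 < e1.
v0 (14-16) vs v1..v4: overlaps v1, v2 -> 2
v1 (10-15) vs v2..v4: overlaps v2, v3 -> 2
v2 (10-18) vs v3..v4: overlaps v3 -> 1
v3 (6-11) vs v4: overlaps v4 -> 1
Total overlapping pairs = 2 + 2 + 1 + 1 = 6

6


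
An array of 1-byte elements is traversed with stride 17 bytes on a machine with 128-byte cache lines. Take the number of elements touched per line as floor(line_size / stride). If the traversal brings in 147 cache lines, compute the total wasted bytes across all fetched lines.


Elements per line = floor(128 / 17) = 7
Bytes used per line = 7 * 1 = 7
Wasted per line = 128 - 7 = 121
Total wasted = 121 * 147 = 17787

17787


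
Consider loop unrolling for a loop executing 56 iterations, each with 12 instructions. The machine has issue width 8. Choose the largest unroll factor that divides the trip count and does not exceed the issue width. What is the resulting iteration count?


Largest divisor of 56 <= 8 is 8
New iterations = 56 / 8 = 7

7


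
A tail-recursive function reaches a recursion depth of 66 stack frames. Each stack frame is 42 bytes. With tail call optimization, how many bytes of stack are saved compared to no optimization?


Without TCO: 66 * 42 = 2772 bytes
With TCO: reuse 1 frame = 42 bytes
Savings = 2772 - 42 = 2730

2730


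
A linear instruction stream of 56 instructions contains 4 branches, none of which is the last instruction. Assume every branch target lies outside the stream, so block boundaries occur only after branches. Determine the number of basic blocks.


With no in-sequence branch targets, the leaders are the first instruction plus the instruction after each branch.
Number of basic blocks = branches + 1
= 4 + 1 = 5

5


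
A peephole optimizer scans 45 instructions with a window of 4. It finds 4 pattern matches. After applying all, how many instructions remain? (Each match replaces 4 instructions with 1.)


Each match removes 3 instructions.
Total removed = 4 * 3 = 12
Remaining = 45 - 12 = 33

33


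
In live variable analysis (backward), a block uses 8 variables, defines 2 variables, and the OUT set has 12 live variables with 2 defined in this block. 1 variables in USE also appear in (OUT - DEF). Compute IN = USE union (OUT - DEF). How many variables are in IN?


OUT - DEF: 12 - 2 = 10
|IN| = |USE| + |OUT - DEF| - |USE ∩ (OUT - DEF)| = 8 + 10 - 1 = 17

17


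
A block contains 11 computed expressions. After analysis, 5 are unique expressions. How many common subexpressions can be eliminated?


CSE count = total expressions - unique expressions
= 11 - 5 = 6

6


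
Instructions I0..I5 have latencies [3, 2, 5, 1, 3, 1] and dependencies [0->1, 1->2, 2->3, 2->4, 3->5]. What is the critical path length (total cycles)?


Compute longest path through dependency graph: dist(Ik) = max over predecessors of dist + latency(Ik).
dist(I0) = latency 3 = 3
dist(I1) = dist(I0) + 2 = 3 + 2 = 5
dist(I2) = dist(I1) + 5 = 5 + 5 = 10
dist(I3) = dist(I2) + 1 = 10 + 1 = 11
dist(I4) = dist(I2) + 3 = 10 + 3 = 13
dist(I5) = dist(I3) + 1 = 11 + 1 = 12
Critical path = max dist = 13

13


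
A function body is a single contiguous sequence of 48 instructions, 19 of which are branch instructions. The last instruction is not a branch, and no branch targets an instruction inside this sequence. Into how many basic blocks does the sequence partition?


With no in-sequence branch targets, the leaders are the first instruction plus the instruction after each branch.
Number of basic blocks = branches + 1
= 19 + 1 = 20

20


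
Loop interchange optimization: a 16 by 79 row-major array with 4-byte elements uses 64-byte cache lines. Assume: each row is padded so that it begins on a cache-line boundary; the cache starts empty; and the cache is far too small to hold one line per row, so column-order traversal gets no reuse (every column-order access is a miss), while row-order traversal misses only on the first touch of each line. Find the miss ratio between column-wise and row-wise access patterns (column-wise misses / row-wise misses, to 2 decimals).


Each row occupies 79 * 4 = 316 bytes and starts on a line boundary, so it spans ceil(316 / 64) = 5 cache lines.
Row-major traversal misses (one per line touched): 16 * ceil(79 * 4 / 64) = 80
Column-major traversal misses (no reuse, every access misses): 16 * 79 = 1264
Ratio = 1264 / 80 = 15.8

15.8


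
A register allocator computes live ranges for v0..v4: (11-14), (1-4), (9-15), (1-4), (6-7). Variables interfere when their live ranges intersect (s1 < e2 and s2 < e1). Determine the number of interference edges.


Check all pairs for overlapping intervals.
Two intervals (s1,e1) and (s2,e2) overlap if s1 < e2 and s2 < e1.
v0 (11-14) vs v1..v4: overlaps v2 -> 1
v1 (1-4) vs v2..v4: overlaps v3 -> 1
v2 (9-15) vs v3..v4: overlaps none -> 0
v3 (1-4) vs v4: overlaps none -> 0
Total overlapping pairs = 1 + 1 + 0 + 0 = 2

2


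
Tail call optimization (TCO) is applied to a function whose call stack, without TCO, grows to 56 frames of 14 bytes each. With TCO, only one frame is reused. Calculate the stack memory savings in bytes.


Without TCO: 56 * 14 = 784 bytes
With TCO: reuse 1 frame = 14 bytes
Savings = 784 - 14 = 770

770


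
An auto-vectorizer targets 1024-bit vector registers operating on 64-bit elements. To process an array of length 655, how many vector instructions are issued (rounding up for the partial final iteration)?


Width = 1024 / 64 = 16 elements per vector op
Iterations = ceil(655 / 16) = 41

41


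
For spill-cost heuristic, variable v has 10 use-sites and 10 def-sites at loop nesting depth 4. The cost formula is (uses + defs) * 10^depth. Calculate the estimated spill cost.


uses + defs = 10 + 10 = 20
10^4 = 10000
Spill cost = 20 * 10000 = 200000

200000


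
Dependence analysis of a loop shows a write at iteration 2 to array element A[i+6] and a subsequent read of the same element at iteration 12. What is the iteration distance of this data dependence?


Distance = read iteration - write iteration
= 12 - 2 = 10

10


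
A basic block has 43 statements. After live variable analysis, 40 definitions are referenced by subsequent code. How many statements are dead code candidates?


Dead code = total statements - live definitions
= 43 - 40 = 3

3


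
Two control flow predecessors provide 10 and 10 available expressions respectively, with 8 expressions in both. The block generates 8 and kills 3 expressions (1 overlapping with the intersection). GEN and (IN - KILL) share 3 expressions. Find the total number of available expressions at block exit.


IN = intersection of predecessors = 8
IN - KILL = 8 - 1 = 7
|OUT| = |GEN| + |IN - KILL| - |GEN ∩ (IN - KILL)| = 8 + 7 - 3 = 12

12


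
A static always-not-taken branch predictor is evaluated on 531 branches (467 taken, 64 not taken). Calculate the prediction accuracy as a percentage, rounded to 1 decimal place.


Predictor: always-not-taken
Correct predictions = 64
Accuracy = 64 / 531 * 100 = 12.1%

12.1


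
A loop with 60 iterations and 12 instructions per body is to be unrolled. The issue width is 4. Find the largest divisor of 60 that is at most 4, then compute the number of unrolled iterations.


Largest divisor of 60 <= 4 is 4
New iterations = 60 / 4 = 15

15


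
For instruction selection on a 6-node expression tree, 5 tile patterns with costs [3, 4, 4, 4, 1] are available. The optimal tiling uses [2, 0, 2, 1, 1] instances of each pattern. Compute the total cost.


Total cost = sum(count_i * cost_i)
= 2*3 + 0*4 + 2*4 + 1*4 + 1*1
= 19

19


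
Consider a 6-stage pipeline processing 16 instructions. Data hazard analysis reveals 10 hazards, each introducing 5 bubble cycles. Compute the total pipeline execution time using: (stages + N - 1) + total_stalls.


Base cycles = 6 + 16 - 1 = 21
Total stalls = 10 * 5 = 50
Total = 21 + 50 = 71

71


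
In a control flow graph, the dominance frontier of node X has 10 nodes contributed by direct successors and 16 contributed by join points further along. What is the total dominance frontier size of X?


DF(X) = direct successor contributions + join point contributions
= 10 + 16 = 26

26


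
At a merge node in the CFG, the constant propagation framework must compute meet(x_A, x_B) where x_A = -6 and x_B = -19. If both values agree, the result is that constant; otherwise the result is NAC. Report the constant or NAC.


Meet operation: if both paths give the same constant, result is that constant; if they differ, result is NAC (not-a-constant).
Path A: -6, Path B: -19 -> differ
Result: not-a-constant -> NAC

NAC


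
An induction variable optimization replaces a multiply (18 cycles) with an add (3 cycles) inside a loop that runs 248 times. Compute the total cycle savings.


Per-iteration saving = 18 - 3 = 15
Total saved = 248 * 15 = 3720

3720


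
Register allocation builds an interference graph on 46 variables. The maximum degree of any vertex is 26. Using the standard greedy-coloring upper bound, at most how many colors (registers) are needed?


Greedy coloring never needs more than (max_degree + 1) colors: when coloring a vertex, at most max_degree neighbors are already colored.
Upper bound = 26 + 1 = 27

27


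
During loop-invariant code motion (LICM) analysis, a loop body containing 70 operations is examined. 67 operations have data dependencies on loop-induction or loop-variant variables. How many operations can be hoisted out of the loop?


Invariant candidates = total - loop-dependent
= 70 - 67 = 3

3


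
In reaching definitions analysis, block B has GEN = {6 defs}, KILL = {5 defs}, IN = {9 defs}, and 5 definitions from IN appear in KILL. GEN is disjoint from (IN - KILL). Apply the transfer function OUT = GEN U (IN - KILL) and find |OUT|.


IN - KILL: 9 - 5 = 4 surviving definitions
OUT = GEN + surviving = 6 + 4 = 10

10


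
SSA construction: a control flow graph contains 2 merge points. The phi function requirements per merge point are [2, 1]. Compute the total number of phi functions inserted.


Total phi functions = sum of phi functions at each join node
= 2 + 1 = 3

3


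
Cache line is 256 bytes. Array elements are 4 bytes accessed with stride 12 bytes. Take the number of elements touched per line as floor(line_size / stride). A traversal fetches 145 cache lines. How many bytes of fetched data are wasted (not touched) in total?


Elements per line = floor(256 / 12) = 21
Bytes used per line = 21 * 4 = 84
Wasted per line = 256 - 84 = 172
Total wasted = 172 * 145 = 24940

24940


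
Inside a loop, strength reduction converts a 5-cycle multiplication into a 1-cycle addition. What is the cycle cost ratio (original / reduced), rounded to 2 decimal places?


Ratio = mult_cost / add_cost = 5 / 1 = 5.0

5.0


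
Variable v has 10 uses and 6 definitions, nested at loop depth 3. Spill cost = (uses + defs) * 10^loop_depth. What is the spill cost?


uses + defs = 10 + 6 = 16
10^3 = 1000
Spill cost = 16 * 1000 = 16000

16000


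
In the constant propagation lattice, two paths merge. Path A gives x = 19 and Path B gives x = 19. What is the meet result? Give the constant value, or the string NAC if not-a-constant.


Meet operation: if both paths give the same constant, result is that constant; if they differ, result is NAC (not-a-constant).
Path A: 19, Path B: 19 -> equal
Result: constant -> 19

19


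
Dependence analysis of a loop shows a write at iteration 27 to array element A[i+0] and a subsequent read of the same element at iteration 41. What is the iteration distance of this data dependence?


Distance = read iteration - write iteration
= 41 - 27 = 14

14


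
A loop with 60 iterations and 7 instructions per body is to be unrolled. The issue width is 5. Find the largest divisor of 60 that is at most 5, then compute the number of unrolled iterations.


Largest divisor of 60 <= 5 is 5
New iterations = 60 / 5 = 12

12


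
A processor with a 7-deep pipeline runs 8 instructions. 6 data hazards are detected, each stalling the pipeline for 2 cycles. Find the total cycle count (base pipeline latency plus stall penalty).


Base cycles = 7 + 8 - 1 = 14
Total stalls = 6 * 2 = 12
Total = 14 + 12 = 26

26


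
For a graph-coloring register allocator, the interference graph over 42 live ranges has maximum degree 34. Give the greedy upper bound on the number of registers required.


Greedy coloring never needs more than (max_degree + 1) colors: when coloring a vertex, at most max_degree neighbors are already colored.
Upper bound = 34 + 1 = 35

35


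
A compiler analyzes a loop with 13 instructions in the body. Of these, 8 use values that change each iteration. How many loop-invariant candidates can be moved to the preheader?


Invariant candidates = total - loop-dependent
= 13 - 8 = 5

5


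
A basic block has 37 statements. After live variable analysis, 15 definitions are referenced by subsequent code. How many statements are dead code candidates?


Dead code = total statements - live definitions
= 37 - 15 = 22

22


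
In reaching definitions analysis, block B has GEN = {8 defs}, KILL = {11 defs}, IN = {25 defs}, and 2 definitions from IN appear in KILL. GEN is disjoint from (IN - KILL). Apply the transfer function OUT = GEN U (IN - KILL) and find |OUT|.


IN - KILL: 25 - 2 = 23 surviving definitions
OUT = GEN + surviving = 8 + 23 = 31

31


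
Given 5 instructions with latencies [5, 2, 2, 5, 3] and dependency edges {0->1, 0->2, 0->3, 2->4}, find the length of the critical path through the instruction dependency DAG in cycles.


Compute longest path through dependency graph: dist(Ik) = max over predecessors of dist + latency(Ik).
dist(I0) = latency 5 = 5
dist(I1) = dist(I0) + 2 = 5 + 2 = 7
dist(I2) = dist(I0) + 2 = 5 + 2 = 7
dist(I3) = dist(I0) + 5 = 5 + 5 = 10
dist(I4) = dist(I2) + 3 = 7 + 3 = 10
Critical path = max dist = 10

10


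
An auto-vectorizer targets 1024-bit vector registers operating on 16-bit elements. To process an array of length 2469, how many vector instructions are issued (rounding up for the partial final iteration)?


Width = 1024 / 16 = 64 elements per vector op
Iterations = ceil(2469 / 64) = 39

39


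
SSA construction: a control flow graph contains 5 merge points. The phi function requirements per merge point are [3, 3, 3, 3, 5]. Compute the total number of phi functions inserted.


Total phi functions = sum of phi functions at each join node
= 3 + 3 + 3 + 3 + 5 = 17

17


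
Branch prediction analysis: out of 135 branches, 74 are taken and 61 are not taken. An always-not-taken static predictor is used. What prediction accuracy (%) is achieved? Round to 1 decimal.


Predictor: always-not-taken
Correct predictions = 61
Accuracy = 61 / 135 * 100 = 45.2%

45.2


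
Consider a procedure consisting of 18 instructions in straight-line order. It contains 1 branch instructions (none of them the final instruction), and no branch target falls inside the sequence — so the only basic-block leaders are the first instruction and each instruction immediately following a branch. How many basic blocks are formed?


With no in-sequence branch targets, the leaders are the first instruction plus the instruction after each branch.
Number of basic blocks = branches + 1
= 1 + 1 = 2

2


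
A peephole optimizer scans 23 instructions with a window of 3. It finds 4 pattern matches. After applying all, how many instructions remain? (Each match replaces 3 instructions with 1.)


Each match removes 2 instructions.
Total removed = 4 * 2 = 8
Remaining = 23 - 8 = 15

15


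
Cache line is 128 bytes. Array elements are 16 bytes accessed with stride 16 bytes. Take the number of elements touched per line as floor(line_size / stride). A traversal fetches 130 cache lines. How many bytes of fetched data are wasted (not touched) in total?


Elements per line = floor(128 / 16) = 8
Bytes used per line = 8 * 16 = 128
Wasted per line = 128 - 128 = 0
Total wasted = 0 * 130 = 0

0


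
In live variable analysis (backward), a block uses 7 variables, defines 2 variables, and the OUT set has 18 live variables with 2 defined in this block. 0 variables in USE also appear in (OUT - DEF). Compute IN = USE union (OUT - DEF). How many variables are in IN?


OUT - DEF: 18 - 2 = 16
|IN| = |USE| + |OUT - DEF| - |USE ∩ (OUT - DEF)| = 7 + 16 - 0 = 23

23


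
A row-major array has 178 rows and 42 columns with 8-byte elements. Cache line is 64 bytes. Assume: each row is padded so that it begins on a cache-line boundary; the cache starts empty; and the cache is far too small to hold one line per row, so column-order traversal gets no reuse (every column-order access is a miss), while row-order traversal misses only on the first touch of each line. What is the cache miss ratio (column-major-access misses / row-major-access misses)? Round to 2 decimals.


Each row occupies 42 * 8 = 336 bytes and starts on a line boundary, so it spans ceil(336 / 64) = 6 cache lines.
Row-major traversal misses (one per line touched): 178 * ceil(42 * 8 / 64) = 1068
Column-major traversal misses (no reuse, every access misses): 178 * 42 = 7476
Ratio = 7476 / 1068 = 7.0

7.0


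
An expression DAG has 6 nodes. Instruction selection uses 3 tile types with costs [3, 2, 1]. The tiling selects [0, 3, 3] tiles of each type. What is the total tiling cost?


Total cost = sum(count_i * cost_i)
= 0*3 + 3*2 + 3*1
= 9

9


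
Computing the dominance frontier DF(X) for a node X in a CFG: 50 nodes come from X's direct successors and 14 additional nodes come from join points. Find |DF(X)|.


DF(X) = direct successor contributions + join point contributions
= 50 + 14 = 64

64


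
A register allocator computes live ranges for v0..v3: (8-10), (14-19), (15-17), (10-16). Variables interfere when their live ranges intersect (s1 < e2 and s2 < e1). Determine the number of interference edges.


Check all pairs for overlapping intervals.
Two intervals (s1,e1) and (s2,e2) overlap if s1 < e2 and s2 < e1.
v0 (8-10) vs v1..v3: overlaps none -> 0
v1 (14-19) vs v2..v3: overlaps v2, v3 -> 2
v2 (15-17) vs v3: overlaps v3 -> 1
Total overlapping pairs = 0 + 2 + 1 = 3

3


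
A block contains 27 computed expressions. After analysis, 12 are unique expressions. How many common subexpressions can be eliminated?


CSE count = total expressions - unique expressions
= 27 - 12 = 15

15


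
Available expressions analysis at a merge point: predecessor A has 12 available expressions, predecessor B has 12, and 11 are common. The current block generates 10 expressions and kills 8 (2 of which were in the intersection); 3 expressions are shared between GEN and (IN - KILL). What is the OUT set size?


IN = intersection of predecessors = 11
IN - KILL = 11 - 2 = 9
|OUT| = |GEN| + |IN - KILL| - |GEN ∩ (IN - KILL)| = 10 + 9 - 3 = 16

16


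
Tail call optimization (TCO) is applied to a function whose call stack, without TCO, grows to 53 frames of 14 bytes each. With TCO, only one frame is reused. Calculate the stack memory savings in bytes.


Without TCO: 53 * 14 = 742 bytes
With TCO: reuse 1 frame = 14 bytes
Savings = 742 - 14 = 728

728


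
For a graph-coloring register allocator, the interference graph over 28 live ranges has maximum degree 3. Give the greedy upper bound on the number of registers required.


Greedy coloring never needs more than (max_degree + 1) colors: when coloring a vertex, at most max_degree neighbors are already colored.
Upper bound = 3 + 1 = 4

4


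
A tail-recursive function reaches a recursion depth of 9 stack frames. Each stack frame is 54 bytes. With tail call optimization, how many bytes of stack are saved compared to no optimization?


Without TCO: 9 * 54 = 486 bytes
With TCO: reuse 1 frame = 54 bytes
Savings = 486 - 54 = 432

432


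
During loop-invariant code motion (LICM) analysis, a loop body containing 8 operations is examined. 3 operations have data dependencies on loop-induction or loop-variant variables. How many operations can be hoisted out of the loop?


Invariant candidates = total - loop-dependent
= 8 - 3 = 5

5


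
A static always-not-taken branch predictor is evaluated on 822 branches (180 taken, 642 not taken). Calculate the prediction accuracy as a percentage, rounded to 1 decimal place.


Predictor: always-not-taken
Correct predictions = 642
Accuracy = 642 / 822 * 100 = 78.1%

78.1


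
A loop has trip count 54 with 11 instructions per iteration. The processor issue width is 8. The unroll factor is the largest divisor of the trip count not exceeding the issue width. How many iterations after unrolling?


Largest divisor of 54 <= 8 is 6
New iterations = 54 / 6 = 9

9


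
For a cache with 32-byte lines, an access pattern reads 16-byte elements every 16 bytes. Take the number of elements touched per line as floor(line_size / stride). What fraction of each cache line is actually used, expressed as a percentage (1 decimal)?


Elements per cache line = floor(32 / 16) = 2
Bytes used = 2 * 16 = 32
Utilization = 32 / 32 * 100 = 100.0%

100.0


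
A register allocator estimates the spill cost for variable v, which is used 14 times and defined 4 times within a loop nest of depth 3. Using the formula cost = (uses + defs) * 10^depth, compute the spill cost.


uses + defs = 14 + 4 = 18
10^3 = 1000
Spill cost = 18 * 1000 = 18000

18000


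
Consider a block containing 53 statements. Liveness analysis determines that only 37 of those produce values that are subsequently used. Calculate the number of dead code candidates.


Dead code = total statements - live definitions
= 53 - 37 = 16

16


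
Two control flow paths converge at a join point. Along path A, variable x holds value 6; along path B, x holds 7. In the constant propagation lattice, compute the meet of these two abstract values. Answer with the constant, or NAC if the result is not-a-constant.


Meet operation: if both paths give the same constant, result is that constant; if they differ, result is NAC (not-a-constant).
Path A: 6, Path B: 7 -> differ
Result: not-a-constant -> NAC

NAC


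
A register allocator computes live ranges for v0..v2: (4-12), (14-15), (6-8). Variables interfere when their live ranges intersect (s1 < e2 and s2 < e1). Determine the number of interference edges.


Check all pairs for overlapping intervals.
Two intervals (s1,e1) and (s2,e2) overlap if s1 < e2 and s2 < e1.
v0 (4-12) vs v1..v2: overlaps v2 -> 1
v1 (14-15) vs v2: overlaps none -> 0
Total overlapping pairs = 1 + 0 = 1

1


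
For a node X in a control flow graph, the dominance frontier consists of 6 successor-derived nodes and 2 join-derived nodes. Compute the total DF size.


DF(X) = direct successor contributions + join point contributions
= 6 + 2 = 8

8


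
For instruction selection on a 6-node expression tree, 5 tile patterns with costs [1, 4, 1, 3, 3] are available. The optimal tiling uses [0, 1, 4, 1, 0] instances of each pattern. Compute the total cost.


Total cost = sum(count_i * cost_i)
= 0*1 + 1*4 + 4*1 + 1*3 + 0*3
= 11

11


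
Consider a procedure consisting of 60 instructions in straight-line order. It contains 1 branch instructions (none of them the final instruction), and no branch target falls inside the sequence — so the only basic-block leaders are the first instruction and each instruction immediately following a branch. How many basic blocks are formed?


With no in-sequence branch targets, the leaders are the first instruction plus the instruction after each branch.
Number of basic blocks = branches + 1
= 1 + 1 = 2

2


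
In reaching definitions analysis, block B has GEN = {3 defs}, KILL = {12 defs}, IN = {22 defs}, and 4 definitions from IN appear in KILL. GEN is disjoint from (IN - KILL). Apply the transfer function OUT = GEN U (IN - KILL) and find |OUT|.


IN - KILL: 22 - 4 = 18 surviving definitions
OUT = GEN + surviving = 3 + 18 = 21

21


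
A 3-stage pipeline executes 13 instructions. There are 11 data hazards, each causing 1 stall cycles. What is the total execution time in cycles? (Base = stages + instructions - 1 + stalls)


Base cycles = 3 + 13 - 1 = 15
Total stalls = 11 * 1 = 11
Total = 15 + 11 = 26

26


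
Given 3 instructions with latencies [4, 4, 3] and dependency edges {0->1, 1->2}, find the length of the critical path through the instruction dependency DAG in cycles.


Compute longest path through dependency graph: dist(Ik) = max over predecessors of dist + latency(Ik).
dist(I0) = latency 4 = 4
dist(I1) = dist(I0) + 4 = 4 + 4 = 8
dist(I2) = dist(I1) + 3 = 8 + 3 = 11
Critical path = max dist = 11

11


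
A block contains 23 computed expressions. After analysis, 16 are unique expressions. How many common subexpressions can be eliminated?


CSE count = total expressions - unique expressions
= 23 - 16 = 7

7


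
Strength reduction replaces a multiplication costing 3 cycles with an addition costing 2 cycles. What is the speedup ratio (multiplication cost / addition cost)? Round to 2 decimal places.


Ratio = mult_cost / add_cost = 3 / 2 = 1.5

1.5


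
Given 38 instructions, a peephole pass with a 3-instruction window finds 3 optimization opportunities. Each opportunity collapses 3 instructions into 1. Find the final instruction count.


Each match removes 2 instructions.
Total removed = 3 * 2 = 6
Remaining = 38 - 6 = 32

32


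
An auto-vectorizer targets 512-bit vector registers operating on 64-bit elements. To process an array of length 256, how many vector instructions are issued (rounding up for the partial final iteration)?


Width = 512 / 64 = 8 elements per vector op
Iterations = ceil(256 / 8) = 32

32


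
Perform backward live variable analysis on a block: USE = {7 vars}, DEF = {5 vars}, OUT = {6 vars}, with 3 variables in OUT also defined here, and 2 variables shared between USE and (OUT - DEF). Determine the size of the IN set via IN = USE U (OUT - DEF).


OUT - DEF: 6 - 3 = 3
|IN| = |USE| + |OUT - DEF| - |USE ∩ (OUT - DEF)| = 7 + 3 - 2 = 8

8


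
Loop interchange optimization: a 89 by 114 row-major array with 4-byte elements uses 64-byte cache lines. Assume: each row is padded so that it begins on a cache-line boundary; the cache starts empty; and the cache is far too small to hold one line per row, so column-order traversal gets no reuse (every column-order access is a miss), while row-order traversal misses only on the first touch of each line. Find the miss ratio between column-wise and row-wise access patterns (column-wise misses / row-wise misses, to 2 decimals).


Each row occupies 114 * 4 = 456 bytes and starts on a line boundary, so it spans ceil(456 / 64) = 8 cache lines.
Row-major traversal misses (one per line touched): 89 * ceil(114 * 4 / 64) = 712
Column-major traversal misses (no reuse, every access misses): 89 * 114 = 10146
Ratio = 10146 / 712 = 14.25

14.25


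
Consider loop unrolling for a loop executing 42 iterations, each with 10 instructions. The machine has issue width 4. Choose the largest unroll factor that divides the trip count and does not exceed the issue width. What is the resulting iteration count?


Largest divisor of 42 <= 4 is 3
New iterations = 42 / 3 = 14

14


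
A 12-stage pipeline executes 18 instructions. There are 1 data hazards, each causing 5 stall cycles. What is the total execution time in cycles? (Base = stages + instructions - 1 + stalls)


Base cycles = 12 + 18 - 1 = 29
Total stalls = 1 * 5 = 5
Total = 29 + 5 = 34

34


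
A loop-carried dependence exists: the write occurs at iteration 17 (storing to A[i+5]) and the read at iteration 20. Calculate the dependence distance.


Distance = read iteration - write iteration
= 20 - 17 = 3

3


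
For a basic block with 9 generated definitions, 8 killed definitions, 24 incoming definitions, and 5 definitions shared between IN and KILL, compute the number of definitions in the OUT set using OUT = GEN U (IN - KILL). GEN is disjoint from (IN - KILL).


IN - KILL: 24 - 5 = 19 surviving definitions
OUT = GEN + surviving = 9 + 19 = 28

28


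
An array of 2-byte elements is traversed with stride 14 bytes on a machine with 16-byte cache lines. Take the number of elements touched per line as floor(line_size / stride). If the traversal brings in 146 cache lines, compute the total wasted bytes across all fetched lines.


Elements per line = floor(16 / 14) = 1
Bytes used per line = 1 * 2 = 2
Wasted per line = 16 - 2 = 14
Total wasted = 14 * 146 = 2044

2044


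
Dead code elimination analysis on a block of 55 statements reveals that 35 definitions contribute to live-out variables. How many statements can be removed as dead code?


Dead code = total statements - live definitions
= 55 - 35 = 20

20


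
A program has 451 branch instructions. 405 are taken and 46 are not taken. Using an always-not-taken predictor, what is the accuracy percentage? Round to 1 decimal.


Predictor: always-not-taken
Correct predictions = 46
Accuracy = 46 / 451 * 100 = 10.2%

10.2


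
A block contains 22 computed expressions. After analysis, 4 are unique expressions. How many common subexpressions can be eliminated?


CSE count = total expressions - unique expressions
= 22 - 4 = 18

18


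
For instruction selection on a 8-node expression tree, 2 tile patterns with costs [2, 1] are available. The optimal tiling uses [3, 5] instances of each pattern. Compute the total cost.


Total cost = sum(count_i * cost_i)
= 3*2 + 5*1
= 11

11
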